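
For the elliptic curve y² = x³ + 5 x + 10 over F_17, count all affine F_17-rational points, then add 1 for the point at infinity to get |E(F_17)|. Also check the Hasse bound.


Affine points = {(1, 4), (1, 13), (3, 1), (3, 16), (4, 3), (4, 14), (6, 1), (6, 16), (8, 1), (8, 16), (9, 6), (9, 11), (11, 6), (11, 11), (12, 8), (12, 9), (14, 6), (14, 11), (15, 3), (15, 14), (16, 2), (16, 15)}; affine count = 22; |E(F_17)| = 23.

Discriminant check: Δ ∝ 4a³ + 27b² = 4·5³ + 27·10² = 4·125 + 27·100 ≡ 4 (mod 17). Nonzero ⇒ E is nonsingular.
For each x ∈ F_17, compute rhs = x³ + 5·x + 10 mod 17, then count y ∈ F_17 with y² ≡ rhs.
  x = 0: rhs = 10, matching y values: none (0 points).
  x = 1: rhs = 16, matching y values: 4, 13 (2 points).
  x = 2: rhs = 11, matching y values: none (0 points).
  x = 3: rhs = 1, matching y values: 1, 16 (2 points).
  x = 4: rhs = 9, matching y values: 3, 14 (2 points).
  x = 5: rhs = 7, matching y values: none (0 points).
  x = 6: rhs = 1, matching y values: 1, 16 (2 points).
  x = 7: rhs = 14, matching y values: none (0 points).
  x = 8: rhs = 1, matching y values: 1, 16 (2 points).
  x = 9: rhs = 2, matching y values: 6, 11 (2 points).
  x = 10: rhs = 6, matching y values: none (0 points).
  x = 11: rhs = 2, matching y values: 6, 11 (2 points).
  x = 12: rhs = 13, matching y values: 8, 9 (2 points).
  x = 13: rhs = 11, matching y values: none (0 points).
  x = 14: rhs = 2, matching y values: 6, 11 (2 points).
  x = 15: rhs = 9, matching y values: 3, 14 (2 points).
  x = 16: rhs = 4, matching y values: 2, 15 (2 points).
Total affine count: 22.
Full point count |E(F_17)| = 22 + 1 = 23.
Hasse bound: |23 − (17+1)| = |5| = 5 ≤ 2√17 ≈ 8.2462 ✓.


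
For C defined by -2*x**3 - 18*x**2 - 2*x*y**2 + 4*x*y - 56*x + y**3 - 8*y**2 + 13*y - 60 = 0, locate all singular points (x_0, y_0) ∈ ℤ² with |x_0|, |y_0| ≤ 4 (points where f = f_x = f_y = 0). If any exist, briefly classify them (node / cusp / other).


Singular points: {(-3, 1)}; classification: cusp.

Compute partial derivatives:
  f_x = -6*x**2 - 36*x - 2*y**2 + 4*y - 56.
  f_y = -4*x*y + 4*x + 3*y**2 - 16*y + 13.
Scan x_0 ∈ {−4, ..., 4}. For each x_0, f_y(x_0, y) is a polynomial in y; find its integer roots y ∈ {−4, ..., 4}, then test f_x and f at those candidates.
  x = -4: f_y(-4, y) = 3*y**2 - 3; vanishes at y ∈ {-1, 1}. (-4, -1): f_x = -14 ≠ 0; (-4, 1): f_x = -6 ≠ 0.
  x = -3: f_y(-3, y) = 3*y**2 - 4*y + 1; vanishes at y ∈ {1}. (-3, 1): f_x = 0, f = 0 — SINGULAR.
  x = -2: f_y(-2, y) = 3*y**2 - 8*y + 5; vanishes at y ∈ {1}. (-2, 1): f_x = -6 ≠ 0.
  x = -1: f_y(-1, y) = 3*y**2 - 12*y + 9; vanishes at y ∈ {1, 3}. (-1, 1): f_x = -24 ≠ 0; (-1, 3): f_x = -32 ≠ 0.
  x = 0: f_y(0, y) = 3*y**2 - 16*y + 13; vanishes at y ∈ {1}. (0, 1): f_x = -54 ≠ 0.
  x = 1: f_y(1, y) = 3*y**2 - 20*y + 17; vanishes at y ∈ {1}. (1, 1): f_x = -96 ≠ 0.
  x = 2: f_y(2, y) = 3*y**2 - 24*y + 21; vanishes at y ∈ {1}. (2, 1): f_x = -150 ≠ 0.
  x = 3: f_y(3, y) = 3*y**2 - 28*y + 25; vanishes at y ∈ {1}. (3, 1): f_x = -216 ≠ 0.
  x = 4: f_y(4, y) = 3*y**2 - 32*y + 29; vanishes at y ∈ {1}. (4, 1): f_x = -294 ≠ 0.
Only singular point on the grid: (-3, 1).
Classify: substitute x = -3 + u, y = 1 + v and expand: f = -2*u**3 - 2*u*v**2 + v**3 + v**2.
No constant or linear terms (consistent with a singular point). Quadratic part: v**2. Cubic part: -2*u**3 - 2*u*v**2 + v**3.
The quadratic part v**2 is a perfect square, so there is a single (double) tangent line v = 0, i.e. y = 1. Restricting the cubic part to that line (v = 0) leaves -2*u**3 ≠ 0, so f is not divisible by v and the branch is v² ≈ 2*u**3 to lowest order — this is a cusp.
Classification: cusp.


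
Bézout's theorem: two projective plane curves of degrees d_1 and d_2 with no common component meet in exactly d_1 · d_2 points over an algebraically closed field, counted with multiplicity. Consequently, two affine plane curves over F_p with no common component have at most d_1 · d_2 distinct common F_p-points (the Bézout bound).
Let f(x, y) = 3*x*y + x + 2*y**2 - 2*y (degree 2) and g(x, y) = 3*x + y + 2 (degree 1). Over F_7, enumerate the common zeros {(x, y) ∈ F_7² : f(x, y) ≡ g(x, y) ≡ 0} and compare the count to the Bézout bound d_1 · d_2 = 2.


Common zeros: {(2, 6), (3, 3)}; count = 2; Bézout bound = 2.

deg(f) = 2, deg(g) = 1, so Bézout bound = 2.
Scan x ∈ F_7. For each x, list the y ∈ F_7 with f(x, y) ≡ 0 and those with g(x, y) ≡ 0 (mod 7); the common zeros in that column are the intersection.
  x = 0: f ≡ 0 at y ∈ {0, 1}; g ≡ 0 at y ∈ {5}; common: ∅.
  x = 1: f ≡ 0 at y ∈ {5}; g ≡ 0 at y ∈ {2}; common: ∅.
  x = 2: f ≡ 0 at y ∈ {6}; g ≡ 0 at y ∈ {6}; common: {6}.
  x = 3: f ≡ 0 at y ∈ {3, 4}; g ≡ 0 at y ∈ {3}; common: {3}.
  x = 4: f ≡ 0 at y ∈ ∅; g ≡ 0 at y ∈ {0}; common: ∅.
  x = 5: f ≡ 0 at y ∈ ∅; g ≡ 0 at y ∈ {4}; common: ∅.
  x = 6: f ≡ 0 at y ∈ ∅; g ≡ 0 at y ∈ {1}; common: ∅.
Collecting: common zeros = {(2, 6), (3, 3)}, so the count is 2.
Comparison with the Bézout bound: 2 ≤ 2 = deg(f)·deg(g), as expected for curves with no common component (the bound is attained).


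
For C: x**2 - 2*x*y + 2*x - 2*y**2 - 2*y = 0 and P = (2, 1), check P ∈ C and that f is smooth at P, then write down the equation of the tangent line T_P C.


Tangent line at P: 4*x - 10*y + 2 = 0.

Step 1: f(2, 1) = 0, so P lies on C.
Step 2: partial derivatives
  f_x(x, y) = 2*x - 2*y + 2, f_y(x, y) = -2*x - 4*y - 2.
  f_x(P) = 4, f_y(P) = -10 (gradient nonzero, so P is smooth).
Step 3: tangent line at P: 4·(x − 2) + -10·(y − 1) = 0.
Expanding: 4*x - 10*y + 2 = 0.


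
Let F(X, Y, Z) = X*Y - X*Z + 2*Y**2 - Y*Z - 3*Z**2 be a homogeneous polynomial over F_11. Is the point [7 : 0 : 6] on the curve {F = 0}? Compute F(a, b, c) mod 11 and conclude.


F(7,0,6) ≡ 4 (mod 11); P is NOT on the curve.

Evaluate F(7, 0, 6) term-by-term (mod 11).
  X*Y ↦ 1·7·0·1 = 0
  -X*Z ↦ -1·7·1·6 = -42
  2*Y**2 ↦ 2·1·0·1 = 0
  -Y*Z ↦ -1·1·0·6 = 0
  -3*Z**2 ↦ -3·1·1·36 = -108
Sum: F(7, 0, 6) = (0) + (-42) + (0) + (0) + (-108) = -150.
Reducing mod 11: -150 ≡ 4 (mod 11).
Since F(a, b, c) ≡ 4 ≠ 0 (mod 11), P does NOT lie on the curve.


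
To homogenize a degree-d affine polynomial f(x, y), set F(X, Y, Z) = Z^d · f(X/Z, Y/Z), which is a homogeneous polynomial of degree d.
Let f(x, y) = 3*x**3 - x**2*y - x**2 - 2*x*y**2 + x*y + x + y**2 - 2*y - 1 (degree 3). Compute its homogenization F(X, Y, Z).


F(X, Y, Z) = 3*X**3 - X**2*Y - X**2*Z - 2*X*Y**2 + X*Y*Z + X*Z**2 + Y**2*Z - 2*Y*Z**2 - Z**3

deg(f) = 3.
Substitute x = X/Z, y = Y/Z into f, then multiply by Z^3.
  monomial 3·x^3·y^0 ↦ 3·X^3·Y^0·Z^0.
  monomial -1·x^2·y^1 ↦ -1·X^2·Y^1·Z^0.
  monomial -1·x^2·y^0 ↦ -1·X^2·Y^0·Z^1.
  monomial -2·x^1·y^2 ↦ -2·X^1·Y^2·Z^0.
  monomial 1·x^1·y^1 ↦ 1·X^1·Y^1·Z^1.
  monomial 1·x^1·y^0 ↦ 1·X^1·Y^0·Z^2.
  monomial 1·x^0·y^2 ↦ 1·X^0·Y^2·Z^1.
  monomial -2·x^0·y^1 ↦ -2·X^0·Y^1·Z^2.
  monomial -1·x^0·y^0 ↦ -1·X^0·Y^0·Z^3.
Collecting: F(X, Y, Z) = 3*X**3 - X**2*Y - X**2*Z - 2*X*Y**2 + X*Y*Z + X*Z**2 + Y**2*Z - 2*Y*Z**2 - Z**3.


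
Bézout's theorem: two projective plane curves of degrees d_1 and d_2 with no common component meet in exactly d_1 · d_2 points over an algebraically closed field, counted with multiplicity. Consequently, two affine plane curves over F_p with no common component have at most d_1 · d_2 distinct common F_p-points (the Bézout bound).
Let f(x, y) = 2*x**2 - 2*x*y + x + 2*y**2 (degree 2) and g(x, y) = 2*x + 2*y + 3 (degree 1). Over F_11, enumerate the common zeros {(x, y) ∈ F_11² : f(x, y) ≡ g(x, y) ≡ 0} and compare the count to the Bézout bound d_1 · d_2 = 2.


Common zeros: {(6, 9), (7, 8)}; count = 2; Bézout bound = 2.

deg(f) = 2, deg(g) = 1, so Bézout bound = 2.
Scan x ∈ F_11. For each x, list the y ∈ F_11 with f(x, y) ≡ 0 and those with g(x, y) ≡ 0 (mod 11); the common zeros in that column are the intersection.
  x = 0: f ≡ 0 at y ∈ {0}; g ≡ 0 at y ∈ {4}; common: ∅.
  x = 1: f ≡ 0 at y ∈ ∅; g ≡ 0 at y ∈ {3}; common: ∅.
  x = 2: f ≡ 0 at y ∈ ∅; g ≡ 0 at y ∈ {2}; common: ∅.
  x = 3: f ≡ 0 at y ∈ {7}; g ≡ 0 at y ∈ {1}; common: ∅.
  x = 4: f ≡ 0 at y ∈ ∅; g ≡ 0 at y ∈ {0}; common: ∅.
  x = 5: f ≡ 0 at y ∈ {0, 5}; g ≡ 0 at y ∈ {10}; common: ∅.
  x = 6: f ≡ 0 at y ∈ {8, 9}; g ≡ 0 at y ∈ {9}; common: {9}.
  x = 7: f ≡ 0 at y ∈ {8, 10}; g ≡ 0 at y ∈ {8}; common: {8}.
  x = 8: f ≡ 0 at y ∈ {9, 10}; g ≡ 0 at y ∈ {7}; common: ∅.
  x = 9: f ≡ 0 at y ∈ {2, 7}; g ≡ 0 at y ∈ {6}; common: ∅.
  x = 10: f ≡ 0 at y ∈ ∅; g ≡ 0 at y ∈ {5}; common: ∅.
Collecting: common zeros = {(6, 9), (7, 8)}, so the count is 2.
Comparison with the Bézout bound: 2 ≤ 2 = deg(f)·deg(g), as expected for curves with no common component (the bound is attained).


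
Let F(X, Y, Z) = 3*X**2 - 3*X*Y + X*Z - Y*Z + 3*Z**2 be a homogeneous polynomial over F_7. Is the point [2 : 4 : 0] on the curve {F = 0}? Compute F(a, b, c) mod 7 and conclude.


F(2,4,0) ≡ 2 (mod 7); P is NOT on the curve.

Evaluate F(2, 4, 0) term-by-term (mod 7).
  3*X**2 ↦ 3·4·1·1 = 12
  -3*X*Y ↦ -3·2·4·1 = -24
  X*Z ↦ 1·2·1·0 = 0
  -Y*Z ↦ -1·1·4·0 = 0
  3*Z**2 ↦ 3·1·1·0 = 0
Sum: F(2, 4, 0) = (12) + (-24) + (0) + (0) + (0) = -12.
Reducing mod 7: -12 ≡ 2 (mod 7).
Since F(a, b, c) ≡ 2 ≠ 0 (mod 7), P does NOT lie on the curve.


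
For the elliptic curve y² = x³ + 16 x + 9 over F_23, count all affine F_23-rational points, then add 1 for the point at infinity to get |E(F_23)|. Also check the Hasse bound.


Affine points = {(0, 3), (0, 20), (1, 7), (1, 16), (2, 7), (2, 16), (7, 2), (7, 21), (9, 10), (9, 13), (15, 6), (15, 17), (20, 7), (20, 16)}; affine count = 14; |E(F_23)| = 15.

Discriminant check: Δ ∝ 4a³ + 27b² = 4·16³ + 27·9² = 4·4096 + 27·81 ≡ 10 (mod 23). Nonzero ⇒ E is nonsingular.
For each x ∈ F_23, compute rhs = x³ + 16·x + 9 mod 23, then count y ∈ F_23 with y² ≡ rhs.
  x = 0: rhs = 9, matching y values: 3, 20 (2 points).
  x = 1: rhs = 3, matching y values: 7, 16 (2 points).
  x = 2: rhs = 3, matching y values: 7, 16 (2 points).
  x = 3: rhs = 15, matching y values: none (0 points).
  x = 4: rhs = 22, matching y values: none (0 points).
  x = 5: rhs = 7, matching y values: none (0 points).
  x = 6: rhs = 22, matching y values: none (0 points).
  x = 7: rhs = 4, matching y values: 2, 21 (2 points).
  x = 8: rhs = 5, matching y values: none (0 points).
  x = 9: rhs = 8, matching y values: 10, 13 (2 points).
  x = 10: rhs = 19, matching y values: none (0 points).
  x = 11: rhs = 21, matching y values: none (0 points).
  x = 12: rhs = 20, matching y values: none (0 points).
  x = 13: rhs = 22, matching y values: none (0 points).
  x = 14: rhs = 10, matching y values: none (0 points).
  x = 15: rhs = 13, matching y values: 6, 17 (2 points).
  x = 16: rhs = 14, matching y values: none (0 points).
  x = 17: rhs = 19, matching y values: none (0 points).
  x = 18: rhs = 11, matching y values: none (0 points).
  x = 19: rhs = 19, matching y values: none (0 points).
  x = 20: rhs = 3, matching y values: 7, 16 (2 points).
  x = 21: rhs = 15, matching y values: none (0 points).
  x = 22: rhs = 15, matching y values: none (0 points).
Total affine count: 14.
Full point count |E(F_23)| = 14 + 1 = 15.
Hasse bound: |15 − (23+1)| = |-9| = 9 ≤ 2√23 ≈ 9.5917 ✓.


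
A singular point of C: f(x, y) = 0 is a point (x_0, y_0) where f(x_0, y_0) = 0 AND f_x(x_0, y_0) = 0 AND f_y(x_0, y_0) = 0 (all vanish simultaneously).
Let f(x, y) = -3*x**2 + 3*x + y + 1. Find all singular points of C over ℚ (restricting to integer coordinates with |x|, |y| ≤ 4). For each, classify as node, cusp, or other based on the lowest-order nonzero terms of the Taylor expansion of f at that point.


No singular points in the scanned grid; C is smooth there.

Compute partial derivatives:
  f_x = 3 - 6*x.
  f_y = 1.
f_y = 1 is a nonzero constant, so f_y never vanishes: no point (x, y) can satisfy f = f_x = f_y = 0. In particular no (x, y) ∈ {−4, ..., 4}² is singular; the curve is smooth.


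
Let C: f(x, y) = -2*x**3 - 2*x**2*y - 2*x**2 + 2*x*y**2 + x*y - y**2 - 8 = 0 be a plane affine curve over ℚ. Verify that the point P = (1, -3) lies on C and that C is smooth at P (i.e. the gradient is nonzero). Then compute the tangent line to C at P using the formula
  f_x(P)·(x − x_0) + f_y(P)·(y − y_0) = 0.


Tangent line at P: 17*x - 7*y - 38 = 0.

Step 1: f(1, -3) = 0, so P lies on C.
Step 2: partial derivatives
  f_x(x, y) = -6*x**2 - 4*x*y - 4*x + 2*y**2 + y, f_y(x, y) = -2*x**2 + 4*x*y + x - 2*y.
  f_x(P) = 17, f_y(P) = -7 (gradient nonzero, so P is smooth).
Step 3: tangent line at P: 17·(x − 1) + -7·(y − -3) = 0.
Expanding: 17*x - 7*y - 38 = 0.


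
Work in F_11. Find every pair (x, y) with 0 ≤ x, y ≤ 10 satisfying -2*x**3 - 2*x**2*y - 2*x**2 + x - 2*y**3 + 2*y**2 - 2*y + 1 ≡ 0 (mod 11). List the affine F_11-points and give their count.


Affine F_11-points: {(0, 2), (0, 5), (3, 1), (3, 10), (4, 2), (5, 8), (6, 5), (10, 0), (10, 5), (10, 7)}; count = 10.

For each of the 121 pairs (x, y) ∈ F_11², evaluate f(x, y) mod 11. Record the zeros.
  x = 0: [0↦1, 1↦10, 2↦0, 3↦3, 4↦7, 5↦0, 6↦3, 7↦4, 8↦2, 9↦7, 10↦7]  zeros at y ∈ {2, 5}
  x = 1: [0↦9, 1↦5, 2↦4, 3↦5, 4↦7, 5↦9, 6↦10, 7↦9, 8↦5, 9↦8, 10↦6]  zeros at y ∈ ∅
  x = 2: [0↦1, 1↦2, 2↦6, 3↦1, 4↦8, 5↦4, 6↦10, 7↦3, 8↦4, 9↦1, 10↦4]  zeros at y ∈ ∅
  x = 3: [0↦9, 1↦0, 2↦5, 3↦1, 4↦9, 5↦6, 6↦2, 7↦7, 8↦9, 9↦7, 10↦0]  zeros at y ∈ {1, 10}
  x = 4: [0↦10, 1↦9, 2↦0, 3↦4, 4↦9, 5↦3, 6↦7, 7↦9, 8↦8, 9↦3, 10↦4]  zeros at y ∈ {2}
  x = 5: [0↦3, 1↦6, 2↦1, 3↦9, 4↦7, 5↦5, 6↦2, 7↦8, 8↦0, 9↦10, 10↦4]  zeros at y ∈ {8}
  x = 6: [0↦9, 1↦1, 2↦7, 3↦4, 4↦2, 5↦0, 6↦8, 7↦3, 8↦6, 9↦5, 10↦10]  zeros at y ∈ {5}
  x = 7: [0↦5, 1↦4, 2↦6, 3↦10, 4↦4, 5↦9, 6↦2, 7↦4, 8↦3, 9↦9, 10↦10]  zeros at y ∈ ∅
  x = 8: [0↦1, 1↦3, 2↦8, 3↦4, 4↦1, 5↦9, 6↦5, 7↦10, 8↦1, 9↦10, 10↦3]  zeros at y ∈ ∅
  x = 9: [0↦7, 1↦8, 2↦1, 3↦7, 4↦3, 5↦10, 6↦5, 7↦9, 8↦10, 9↦7, 10↦10]  zeros at y ∈ ∅
  x = 10: [0↦0, 1↦7, 2↦6, 3↦7, 4↦9, 5↦0, 6↦1, 7↦0, 8↦7, 9↦10, 10↦8]  zeros at y ∈ {0, 5, 7}
Collecting zeros: affine points = {(0, 2), (0, 5), (3, 1), (3, 10), (4, 2), (5, 8), (6, 5), (10, 0), (10, 5), (10, 7)}.
Total count |C(F_11)_aff| = 10.


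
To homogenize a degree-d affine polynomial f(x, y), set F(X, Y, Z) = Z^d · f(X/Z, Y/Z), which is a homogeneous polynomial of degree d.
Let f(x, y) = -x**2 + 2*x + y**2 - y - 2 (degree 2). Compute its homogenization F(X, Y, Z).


F(X, Y, Z) = -X**2 + 2*X*Z + Y**2 - Y*Z - 2*Z**2

deg(f) = 2.
Substitute x = X/Z, y = Y/Z into f, then multiply by Z^2.
  monomial -1·x^2·y^0 ↦ -1·X^2·Y^0·Z^0.
  monomial 2·x^1·y^0 ↦ 2·X^1·Y^0·Z^1.
  monomial 1·x^0·y^2 ↦ 1·X^0·Y^2·Z^0.
  monomial -1·x^0·y^1 ↦ -1·X^0·Y^1·Z^1.
  monomial -2·x^0·y^0 ↦ -2·X^0·Y^0·Z^2.
Collecting: F(X, Y, Z) = -X**2 + 2*X*Z + Y**2 - Y*Z - 2*Z**2.


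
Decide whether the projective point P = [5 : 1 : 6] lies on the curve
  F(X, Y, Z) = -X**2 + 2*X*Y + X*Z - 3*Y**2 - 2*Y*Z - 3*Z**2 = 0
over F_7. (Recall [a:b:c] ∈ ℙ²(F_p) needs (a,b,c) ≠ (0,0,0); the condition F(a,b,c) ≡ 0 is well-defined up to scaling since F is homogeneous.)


F(5,1,6) ≡ 4 (mod 7); P is NOT on the curve.

Evaluate F(5, 1, 6) term-by-term (mod 7).
  -X**2 ↦ -1·25·1·1 = -25
  2*X*Y ↦ 2·5·1·1 = 10
  X*Z ↦ 1·5·1·6 = 30
  -3*Y**2 ↦ -3·1·1·1 = -3
  -2*Y*Z ↦ -2·1·1·6 = -12
  -3*Z**2 ↦ -3·1·1·36 = -108
Sum: F(5, 1, 6) = (-25) + (10) + (30) + (-3) + (-12) + (-108) = -108.
Reducing mod 7: -108 ≡ 4 (mod 7).
Since F(a, b, c) ≡ 4 ≠ 0 (mod 7), P does NOT lie on the curve.


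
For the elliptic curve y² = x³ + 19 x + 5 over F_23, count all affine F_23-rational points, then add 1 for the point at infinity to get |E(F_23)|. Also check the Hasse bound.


Affine points = {(1, 5), (1, 18), (5, 8), (5, 15), (6, 6), (6, 17), (8, 5), (8, 18), (9, 10), (9, 13), (11, 2), (11, 21), (12, 11), (12, 12), (14, 5), (14, 18), (15, 10), (15, 13), (16, 9), (16, 14), (19, 7), (19, 16), (20, 6), (20, 17), (22, 10), (22, 13)}; affine count = 26; |E(F_23)| = 27.

Discriminant check: Δ ∝ 4a³ + 27b² = 4·19³ + 27·5² = 4·6859 + 27·25 ≡ 5 (mod 23). Nonzero ⇒ E is nonsingular.
For each x ∈ F_23, compute rhs = x³ + 19·x + 5 mod 23, then count y ∈ F_23 with y² ≡ rhs.
  x = 0: rhs = 5, matching y values: none (0 points).
  x = 1: rhs = 2, matching y values: 5, 18 (2 points).
  x = 2: rhs = 5, matching y values: none (0 points).
  x = 3: rhs = 20, matching y values: none (0 points).
  x = 4: rhs = 7, matching y values: none (0 points).
  x = 5: rhs = 18, matching y values: 8, 15 (2 points).
  x = 6: rhs = 13, matching y values: 6, 17 (2 points).
  x = 7: rhs = 21, matching y values: none (0 points).
  x = 8: rhs = 2, matching y values: 5, 18 (2 points).
  x = 9: rhs = 8, matching y values: 10, 13 (2 points).
  x = 10: rhs = 22, matching y values: none (0 points).
  x = 11: rhs = 4, matching y values: 2, 21 (2 points).
  x = 12: rhs = 6, matching y values: 11, 12 (2 points).
  x = 13: rhs = 11, matching y values: none (0 points).
  x = 14: rhs = 2, matching y values: 5, 18 (2 points).
  x = 15: rhs = 8, matching y values: 10, 13 (2 points).
  x = 16: rhs = 12, matching y values: 9, 14 (2 points).
  x = 17: rhs = 20, matching y values: none (0 points).
  x = 18: rhs = 15, matching y values: none (0 points).
  x = 19: rhs = 3, matching y values: 7, 16 (2 points).
  x = 20: rhs = 13, matching y values: 6, 17 (2 points).
  x = 21: rhs = 5, matching y values: none (0 points).
  x = 22: rhs = 8, matching y values: 10, 13 (2 points).
Total affine count: 26.
Full point count |E(F_23)| = 26 + 1 = 27.
Hasse bound: |27 − (23+1)| = |3| = 3 ≤ 2√23 ≈ 9.5917 ✓.


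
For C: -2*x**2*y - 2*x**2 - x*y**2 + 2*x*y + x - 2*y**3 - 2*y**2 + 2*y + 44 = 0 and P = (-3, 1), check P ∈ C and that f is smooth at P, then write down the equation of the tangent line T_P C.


Tangent line at P: 26*x - 26*y + 104 = 0.

Step 1: f(-3, 1) = 0, so P lies on C.
Step 2: partial derivatives
  f_x(x, y) = -4*x*y - 4*x - y**2 + 2*y + 1, f_y(x, y) = -2*x**2 - 2*x*y + 2*x - 6*y**2 - 4*y + 2.
  f_x(P) = 26, f_y(P) = -26 (gradient nonzero, so P is smooth).
Step 3: tangent line at P: 26·(x − -3) + -26·(y − 1) = 0.
Expanding: 26*x - 26*y + 104 = 0.


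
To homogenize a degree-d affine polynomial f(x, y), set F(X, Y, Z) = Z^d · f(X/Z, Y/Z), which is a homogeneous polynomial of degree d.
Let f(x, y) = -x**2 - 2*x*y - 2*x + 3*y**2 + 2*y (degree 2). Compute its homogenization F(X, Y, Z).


F(X, Y, Z) = -X**2 - 2*X*Y - 2*X*Z + 3*Y**2 + 2*Y*Z

deg(f) = 2.
Substitute x = X/Z, y = Y/Z into f, then multiply by Z^2.
  monomial -1·x^2·y^0 ↦ -1·X^2·Y^0·Z^0.
  monomial -2·x^1·y^1 ↦ -2·X^1·Y^1·Z^0.
  monomial -2·x^1·y^0 ↦ -2·X^1·Y^0·Z^1.
  monomial 3·x^0·y^2 ↦ 3·X^0·Y^2·Z^0.
  monomial 2·x^0·y^1 ↦ 2·X^0·Y^1·Z^1.
Collecting: F(X, Y, Z) = -X**2 - 2*X*Y - 2*X*Z + 3*Y**2 + 2*Y*Z.


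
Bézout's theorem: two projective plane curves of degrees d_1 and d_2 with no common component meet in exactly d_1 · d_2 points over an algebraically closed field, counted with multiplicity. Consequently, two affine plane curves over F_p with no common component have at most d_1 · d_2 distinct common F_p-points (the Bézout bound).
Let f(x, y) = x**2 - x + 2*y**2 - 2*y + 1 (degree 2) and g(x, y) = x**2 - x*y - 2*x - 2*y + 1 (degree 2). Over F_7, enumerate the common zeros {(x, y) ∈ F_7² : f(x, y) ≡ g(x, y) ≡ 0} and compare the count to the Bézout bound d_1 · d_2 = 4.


Common zeros: {(2, 2)}; count = 1; Bézout bound = 4.

deg(f) = 2, deg(g) = 2, so Bézout bound = 4.
Scan x ∈ F_7. For each x, list the y ∈ F_7 with f(x, y) ≡ 0 and those with g(x, y) ≡ 0 (mod 7); the common zeros in that column are the intersection.
  x = 0: f ≡ 0 at y ∈ ∅; g ≡ 0 at y ∈ {4}; common: ∅.
  x = 1: f ≡ 0 at y ∈ ∅; g ≡ 0 at y ∈ {0}; common: ∅.
  x = 2: f ≡ 0 at y ∈ {2, 6}; g ≡ 0 at y ∈ {2}; common: {2}.
  x = 3: f ≡ 0 at y ∈ {0, 1}; g ≡ 0 at y ∈ {5}; common: ∅.
  x = 4: f ≡ 0 at y ∈ ∅; g ≡ 0 at y ∈ {5}; common: ∅.
  x = 5: f ≡ 0 at y ∈ {0, 1}; g ≡ 0 at y ∈ ∅; common: ∅.
  x = 6: f ≡ 0 at y ∈ {2, 6}; g ≡ 0 at y ∈ {4}; common: ∅.
Collecting: common zeros = {(2, 2)}, so the count is 1.
Comparison with the Bézout bound: 1 ≤ 4 = deg(f)·deg(g), as expected for curves with no common component (the affine F_7-count falls short of the bound because intersections may lie at infinity, over extension fields, or carry multiplicity).


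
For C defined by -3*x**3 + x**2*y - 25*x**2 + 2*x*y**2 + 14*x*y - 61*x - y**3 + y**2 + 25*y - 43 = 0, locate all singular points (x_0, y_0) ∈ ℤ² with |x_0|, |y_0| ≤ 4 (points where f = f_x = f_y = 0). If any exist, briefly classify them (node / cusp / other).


Singular points: {(-3, -2)}; classification: cusp.

Compute partial derivatives:
  f_x = -9*x**2 + 2*x*y - 50*x + 2*y**2 + 14*y - 61.
  f_y = x**2 + 4*x*y + 14*x - 3*y**2 + 2*y + 25.
Scan x_0 ∈ {−4, ..., 4}. For each x_0, f_y(x_0, y) is a polynomial in y; find its integer roots y ∈ {−4, ..., 4}, then test f_x and f at those candidates.
  x = -4: f_y(-4, y) = -3*y**2 - 14*y - 15; vanishes at y ∈ {-3}. (-4, -3): f_x = -5 ≠ 0.
  x = -3: f_y(-3, y) = -3*y**2 - 10*y - 8; vanishes at y ∈ {-2}. (-3, -2): f_x = 0, f = 0 — SINGULAR.
  x = -2: f_y(-2, y) = -3*y**2 - 6*y + 1; no integer root y with |y| ≤ 4.
  x = -1: f_y(-1, y) = -3*y**2 - 2*y + 12; no integer root y with |y| ≤ 4.
  x = 0: f_y(0, y) = -3*y**2 + 2*y + 25; no integer root y with |y| ≤ 4.
  x = 1: f_y(1, y) = -3*y**2 + 6*y + 40; no integer root y with |y| ≤ 4.
  x = 2: f_y(2, y) = -3*y**2 + 10*y + 57; vanishes at y ∈ {-3}. (2, -3): f_x = -233 ≠ 0.
  x = 3: f_y(3, y) = -3*y**2 + 14*y + 76; no integer root y with |y| ≤ 4.
  x = 4: f_y(4, y) = -3*y**2 + 18*y + 97; no integer root y with |y| ≤ 4.
Only singular point on the grid: (-3, -2).
Classify: substitute x = -3 + u, y = -2 + v and expand: f = -3*u**3 + u**2*v + 2*u*v**2 - v**3 + v**2.
No constant or linear terms (consistent with a singular point). Quadratic part: v**2. Cubic part: -3*u**3 + u**2*v + 2*u*v**2 - v**3.
The quadratic part v**2 is a perfect square, so there is a single (double) tangent line v = 0, i.e. y = -2. Restricting the cubic part to that line (v = 0) leaves -3*u**3 ≠ 0, so f is not divisible by v and the branch is v² ≈ 3*u**3 to lowest order — this is a cusp.
Classification: cusp.


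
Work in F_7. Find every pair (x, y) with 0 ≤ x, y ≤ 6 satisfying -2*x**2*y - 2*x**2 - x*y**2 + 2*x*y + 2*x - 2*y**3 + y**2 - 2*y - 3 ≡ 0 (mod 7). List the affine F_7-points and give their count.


Affine F_7-points: {(0, 5), (1, 1), (1, 3), (2, 0), (2, 4), (2, 6), (3, 4), (3, 5), (5, 1), (5, 3), (6, 0)}; count = 11.

For each of the 49 pairs (x, y) ∈ F_7², evaluate f(x, y) mod 7. Record the zeros.
  x = 0: [0↦4, 1↦1, 2↦2, 3↦2, 4↦3, 5↦0, 6↦2]  zeros at y ∈ {5}
  x = 1: [0↦4, 1↦0, 2↦5, 3↦0, 4↦1, 5↦3, 6↦1]  zeros at y ∈ {1, 3}
  x = 2: [0↦0, 1↦5, 2↦3, 3↦3, 4↦0, 5↦3, 6↦0]  zeros at y ∈ {0, 4, 6}
  x = 3: [0↦6, 1↦2, 2↦3, 3↦4, 4↦0, 5↦0, 6↦6]  zeros at y ∈ {4, 5}
  x = 4: [0↦1, 1↦5, 2↦5, 3↦3, 4↦1, 5↦1, 6↦5]  zeros at y ∈ ∅
  x = 5: [0↦6, 1↦0, 2↦2, 3↦0, 4↦3, 5↦6, 6↦4]  zeros at y ∈ {1, 3}
  x = 6: [0↦0, 1↦1, 2↦1, 3↦2, 4↦6, 5↦1, 6↦3]  zeros at y ∈ {0}
Collecting zeros: affine points = {(0, 5), (1, 1), (1, 3), (2, 0), (2, 4), (2, 6), (3, 4), (3, 5), (5, 1), (5, 3), (6, 0)}.
Total count |C(F_7)_aff| = 11.


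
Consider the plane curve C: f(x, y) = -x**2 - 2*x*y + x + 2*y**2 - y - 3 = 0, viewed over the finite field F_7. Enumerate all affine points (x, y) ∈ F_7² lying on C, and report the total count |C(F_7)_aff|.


Affine F_7-points: {(0, 5), (0, 6), (2, 2), (2, 4), (3, 1), (3, 6), (5, 4), (5, 5)}; count = 8.

For each of the 49 pairs (x, y) ∈ F_7², evaluate f(x, y) mod 7. Record the zeros.
  x = 0: [0↦4, 1↦5, 2↦3, 3↦5, 4↦4, 5↦0, 6↦0]  zeros at y ∈ {5, 6}
  x = 1: [0↦4, 1↦3, 2↦6, 3↦6, 4↦3, 5↦4, 6↦2]  zeros at y ∈ ∅
  x = 2: [0↦2, 1↦6, 2↦0, 3↦5, 4↦0, 5↦6, 6↦2]  zeros at y ∈ {2, 4}
  x = 3: [0↦5, 1↦0, 2↦6, 3↦2, 4↦2, 5↦6, 6↦0]  zeros at y ∈ {1, 6}
  x = 4: [0↦6, 1↦6, 2↦3, 3↦4, 4↦2, 5↦4, 6↦3]  zeros at y ∈ ∅
  x = 5: [0↦5, 1↦3, 2↦5, 3↦4, 4↦0, 5↦0, 6↦4]  zeros at y ∈ {4, 5}
  x = 6: [0↦2, 1↦5, 2↦5, 3↦2, 4↦3, 5↦1, 6↦3]  zeros at y ∈ ∅
Collecting zeros: affine points = {(0, 5), (0, 6), (2, 2), (2, 4), (3, 1), (3, 6), (5, 4), (5, 5)}.
Total count |C(F_7)_aff| = 8.


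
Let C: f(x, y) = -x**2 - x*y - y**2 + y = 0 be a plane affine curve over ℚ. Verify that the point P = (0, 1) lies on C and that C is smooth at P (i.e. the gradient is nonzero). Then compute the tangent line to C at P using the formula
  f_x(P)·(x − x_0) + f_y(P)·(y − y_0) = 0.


Tangent line at P: -x - y + 1 = 0.

Step 1: f(0, 1) = 0, so P lies on C.
Step 2: partial derivatives
  f_x(x, y) = -2*x - y, f_y(x, y) = -x - 2*y + 1.
  f_x(P) = -1, f_y(P) = -1 (gradient nonzero, so P is smooth).
Step 3: tangent line at P: -1·(x − 0) + -1·(y − 1) = 0.
Expanding: -x - y + 1 = 0.


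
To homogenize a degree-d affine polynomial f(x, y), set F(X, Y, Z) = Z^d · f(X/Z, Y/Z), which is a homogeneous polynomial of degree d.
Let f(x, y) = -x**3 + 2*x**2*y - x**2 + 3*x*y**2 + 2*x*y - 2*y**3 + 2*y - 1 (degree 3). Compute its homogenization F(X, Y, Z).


F(X, Y, Z) = -X**3 + 2*X**2*Y - X**2*Z + 3*X*Y**2 + 2*X*Y*Z - 2*Y**3 + 2*Y*Z**2 - Z**3

deg(f) = 3.
Substitute x = X/Z, y = Y/Z into f, then multiply by Z^3.
  monomial -1·x^3·y^0 ↦ -1·X^3·Y^0·Z^0.
  monomial 2·x^2·y^1 ↦ 2·X^2·Y^1·Z^0.
  monomial -1·x^2·y^0 ↦ -1·X^2·Y^0·Z^1.
  monomial 3·x^1·y^2 ↦ 3·X^1·Y^2·Z^0.
  monomial 2·x^1·y^1 ↦ 2·X^1·Y^1·Z^1.
  monomial -2·x^0·y^3 ↦ -2·X^0·Y^3·Z^0.
  monomial 2·x^0·y^1 ↦ 2·X^0·Y^1·Z^2.
  monomial -1·x^0·y^0 ↦ -1·X^0·Y^0·Z^3.
Collecting: F(X, Y, Z) = -X**3 + 2*X**2*Y - X**2*Z + 3*X*Y**2 + 2*X*Y*Z - 2*Y**3 + 2*Y*Z**2 - Z**3.


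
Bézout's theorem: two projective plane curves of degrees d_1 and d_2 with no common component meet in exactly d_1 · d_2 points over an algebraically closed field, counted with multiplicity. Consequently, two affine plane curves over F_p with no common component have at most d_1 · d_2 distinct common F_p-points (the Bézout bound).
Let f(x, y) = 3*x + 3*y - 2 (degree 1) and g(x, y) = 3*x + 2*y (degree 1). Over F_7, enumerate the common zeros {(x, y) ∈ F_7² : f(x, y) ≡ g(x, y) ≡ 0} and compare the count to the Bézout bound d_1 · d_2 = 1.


Common zeros: {(1, 2)}; count = 1; Bézout bound = 1.

deg(f) = 1, deg(g) = 1, so Bézout bound = 1.
Scan x ∈ F_7. For each x, list the y ∈ F_7 with f(x, y) ≡ 0 and those with g(x, y) ≡ 0 (mod 7); the common zeros in that column are the intersection.
  x = 0: f ≡ 0 at y ∈ {3}; g ≡ 0 at y ∈ {0}; common: ∅.
  x = 1: f ≡ 0 at y ∈ {2}; g ≡ 0 at y ∈ {2}; common: {2}.
  x = 2: f ≡ 0 at y ∈ {1}; g ≡ 0 at y ∈ {4}; common: ∅.
  x = 3: f ≡ 0 at y ∈ {0}; g ≡ 0 at y ∈ {6}; common: ∅.
  x = 4: f ≡ 0 at y ∈ {6}; g ≡ 0 at y ∈ {1}; common: ∅.
  x = 5: f ≡ 0 at y ∈ {5}; g ≡ 0 at y ∈ {3}; common: ∅.
  x = 6: f ≡ 0 at y ∈ {4}; g ≡ 0 at y ∈ {5}; common: ∅.
Collecting: common zeros = {(1, 2)}, so the count is 1.
Comparison with the Bézout bound: 1 ≤ 1 = deg(f)·deg(g), as expected for curves with no common component (the bound is attained).


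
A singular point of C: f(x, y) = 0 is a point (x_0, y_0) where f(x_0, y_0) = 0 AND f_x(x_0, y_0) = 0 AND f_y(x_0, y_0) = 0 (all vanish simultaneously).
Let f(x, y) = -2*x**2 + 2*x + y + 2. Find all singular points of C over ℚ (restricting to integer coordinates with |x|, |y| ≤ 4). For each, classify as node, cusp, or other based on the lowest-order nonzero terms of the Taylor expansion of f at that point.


No singular points in the scanned grid; C is smooth there.

Compute partial derivatives:
  f_x = 2 - 4*x.
  f_y = 1.
f_y = 1 is a nonzero constant, so f_y never vanishes: no point (x, y) can satisfy f = f_x = f_y = 0. In particular no (x, y) ∈ {−4, ..., 4}² is singular; the curve is smooth.


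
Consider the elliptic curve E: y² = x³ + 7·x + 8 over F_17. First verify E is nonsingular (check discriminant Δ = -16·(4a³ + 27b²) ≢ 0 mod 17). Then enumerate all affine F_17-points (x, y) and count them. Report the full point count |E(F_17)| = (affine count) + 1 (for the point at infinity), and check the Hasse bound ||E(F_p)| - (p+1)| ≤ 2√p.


Affine points = {(0, 5), (0, 12), (1, 4), (1, 13), (2, 8), (2, 9), (4, 7), (4, 10), (5, 7), (5, 10), (7, 3), (7, 14), (8, 7), (8, 10), (9, 1), (9, 16), (12, 1), (12, 16), (13, 1), (13, 16), (16, 0)}; affine count = 21; |E(F_17)| = 22.

Discriminant check: Δ ∝ 4a³ + 27b² = 4·7³ + 27·8² = 4·343 + 27·64 ≡ 6 (mod 17). Nonzero ⇒ E is nonsingular.
For each x ∈ F_17, compute rhs = x³ + 7·x + 8 mod 17, then count y ∈ F_17 with y² ≡ rhs.
  x = 0: rhs = 8, matching y values: 5, 12 (2 points).
  x = 1: rhs = 16, matching y values: 4, 13 (2 points).
  x = 2: rhs = 13, matching y values: 8, 9 (2 points).
  x = 3: rhs = 5, matching y values: none (0 points).
  x = 4: rhs = 15, matching y values: 7, 10 (2 points).
  x = 5: rhs = 15, matching y values: 7, 10 (2 points).
  x = 6: rhs = 11, matching y values: none (0 points).
  x = 7: rhs = 9, matching y values: 3, 14 (2 points).
  x = 8: rhs = 15, matching y values: 7, 10 (2 points).
  x = 9: rhs = 1, matching y values: 1, 16 (2 points).
  x = 10: rhs = 7, matching y values: none (0 points).
  x = 11: rhs = 5, matching y values: none (0 points).
  x = 12: rhs = 1, matching y values: 1, 16 (2 points).
  x = 13: rhs = 1, matching y values: 1, 16 (2 points).
  x = 14: rhs = 11, matching y values: none (0 points).
  x = 15: rhs = 3, matching y values: none (0 points).
  x = 16: rhs = 0, matching y values: 0 (1 points).
Total affine count: 21.
Full point count |E(F_17)| = 21 + 1 = 22.
Hasse bound: |22 − (17+1)| = |4| = 4 ≤ 2√17 ≈ 8.2462 ✓.


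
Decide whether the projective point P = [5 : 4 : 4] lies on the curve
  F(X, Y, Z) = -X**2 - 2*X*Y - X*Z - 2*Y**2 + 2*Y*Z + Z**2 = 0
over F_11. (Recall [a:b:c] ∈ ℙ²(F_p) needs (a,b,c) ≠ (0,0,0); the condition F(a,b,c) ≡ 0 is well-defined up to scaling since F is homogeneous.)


F(5,4,4) ≡ 8 (mod 11); P is NOT on the curve.

Evaluate F(5, 4, 4) term-by-term (mod 11).
  -X**2 ↦ -1·25·1·1 = -25
  -2*X*Y ↦ -2·5·4·1 = -40
  -X*Z ↦ -1·5·1·4 = -20
  -2*Y**2 ↦ -2·1·16·1 = -32
  2*Y*Z ↦ 2·1·4·4 = 32
  Z**2 ↦ 1·1·1·16 = 16
Sum: F(5, 4, 4) = (-25) + (-40) + (-20) + (-32) + (32) + (16) = -69.
Reducing mod 11: -69 ≡ 8 (mod 11).
Since F(a, b, c) ≡ 8 ≠ 0 (mod 11), P does NOT lie on the curve.


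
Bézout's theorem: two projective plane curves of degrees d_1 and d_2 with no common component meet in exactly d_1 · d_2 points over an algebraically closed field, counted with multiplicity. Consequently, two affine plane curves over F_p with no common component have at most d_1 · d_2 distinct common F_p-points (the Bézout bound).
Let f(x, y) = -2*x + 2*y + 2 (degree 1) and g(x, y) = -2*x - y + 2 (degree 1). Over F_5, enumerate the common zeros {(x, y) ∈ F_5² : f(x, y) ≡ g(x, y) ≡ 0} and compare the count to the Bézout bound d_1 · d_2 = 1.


Common zeros: {(1, 0)}; count = 1; Bézout bound = 1.

deg(f) = 1, deg(g) = 1, so Bézout bound = 1.
Scan x ∈ F_5. For each x, list the y ∈ F_5 with f(x, y) ≡ 0 and those with g(x, y) ≡ 0 (mod 5); the common zeros in that column are the intersection.
  x = 0: f ≡ 0 at y ∈ {4}; g ≡ 0 at y ∈ {2}; common: ∅.
  x = 1: f ≡ 0 at y ∈ {0}; g ≡ 0 at y ∈ {0}; common: {0}.
  x = 2: f ≡ 0 at y ∈ {1}; g ≡ 0 at y ∈ {3}; common: ∅.
  x = 3: f ≡ 0 at y ∈ {2}; g ≡ 0 at y ∈ {1}; common: ∅.
  x = 4: f ≡ 0 at y ∈ {3}; g ≡ 0 at y ∈ {4}; common: ∅.
Collecting: common zeros = {(1, 0)}, so the count is 1.
Comparison with the Bézout bound: 1 ≤ 1 = deg(f)·deg(g), as expected for curves with no common component (the bound is attained).


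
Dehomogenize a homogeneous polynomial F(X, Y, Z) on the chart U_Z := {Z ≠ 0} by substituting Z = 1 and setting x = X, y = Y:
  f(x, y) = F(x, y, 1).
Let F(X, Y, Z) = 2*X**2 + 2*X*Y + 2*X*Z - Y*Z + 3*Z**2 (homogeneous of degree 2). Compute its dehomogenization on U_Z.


f(x, y) = 2*x**2 + 2*x*y + 2*x - y + 3

On U_Z we set Z = 1. Each monomial c·X^i·Y^j·Z^k in F becomes c·x^i·y^j·1^k = c·x^i·y^j.
Substituting Z = 1: F(X, Y, 1) = 2*x**2 + 2*x*y + 2*x - y + 3.
Note: deg(f) ≤ deg(F) = 2; strict inequality happens when F is divisible by Z (lost terms).


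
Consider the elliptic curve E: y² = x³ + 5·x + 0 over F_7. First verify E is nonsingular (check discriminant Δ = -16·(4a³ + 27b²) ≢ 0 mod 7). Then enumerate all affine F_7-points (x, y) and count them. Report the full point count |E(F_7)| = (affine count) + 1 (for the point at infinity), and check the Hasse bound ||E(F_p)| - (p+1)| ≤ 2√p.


Affine points = {(0, 0), (2, 2), (2, 5), (3, 0), (4, 0), (6, 1), (6, 6)}; affine count = 7; |E(F_7)| = 8.

Discriminant check: Δ ∝ 4a³ + 27b² = 4·5³ + 27·0² = 4·125 + 27·0 ≡ 3 (mod 7). Nonzero ⇒ E is nonsingular.
For each x ∈ F_7, compute rhs = x³ + 5·x + 0 mod 7, then count y ∈ F_7 with y² ≡ rhs.
  x = 0: rhs = 0, matching y values: 0 (1 points).
  x = 1: rhs = 6, matching y values: none (0 points).
  x = 2: rhs = 4, matching y values: 2, 5 (2 points).
  x = 3: rhs = 0, matching y values: 0 (1 points).
  x = 4: rhs = 0, matching y values: 0 (1 points).
  x = 5: rhs = 3, matching y values: none (0 points).
  x = 6: rhs = 1, matching y values: 1, 6 (2 points).
Total affine count: 7.
Full point count |E(F_7)| = 7 + 1 = 8.
Hasse bound: |8 − (7+1)| = |0| = 0 ≤ 2√7 ≈ 5.2915 ✓.


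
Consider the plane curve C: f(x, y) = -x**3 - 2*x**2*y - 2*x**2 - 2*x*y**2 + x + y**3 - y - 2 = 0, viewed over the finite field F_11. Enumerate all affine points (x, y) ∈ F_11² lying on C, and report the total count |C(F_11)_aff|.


Affine F_11-points: {(0, 3), (1, 7), (2, 9), (3, 0), (4, 7), (5, 10), (6, 4), (7, 2), (7, 10), (8, 4), (8, 8), (9, 4), (9, 5), (9, 9), (10, 10)}; count = 15.

For each of the 121 pairs (x, y) ∈ F_11², evaluate f(x, y) mod 11. Record the zeros.
  x = 0: [0↦9, 1↦9, 2↦4, 3↦0, 4↦3, 5↦8, 6↦10, 7↦4, 8↦7, 9↦3, 10↦9]  zeros at y ∈ {3}
  x = 1: [0↦7, 1↦3, 2↦1, 3↦7, 4↦5, 5↦1, 6↦1, 7↦0, 8↦4, 9↦8, 10↦7]  zeros at y ∈ {7}
  x = 2: [0↦6, 1↦5, 2↦2, 3↦3, 4↦3, 5↦8, 6↦2, 7↦2, 8↦3, 9↦0, 10↦10]  zeros at y ∈ {9}
  x = 3: [0↦0, 1↦9, 2↦1, 3↦4, 4↦2, 5↦1, 6↦7, 7↦4, 8↦9, 9↦6, 10↦1]  zeros at y ∈ {0}
  x = 4: [0↦5, 1↦9, 2↦3, 3↦4, 4↦7, 5↦7, 6↦10, 7↦0, 8↦5, 9↦9, 10↦7]  zeros at y ∈ {7}
  x = 5: [0↦4, 1↦10, 2↦2, 3↦8, 4↦1, 5↦9, 6↦5, 7↦6, 8↦7, 9↦3, 10↦0]  zeros at y ∈ {10}
  x = 6: [0↦2, 1↦6, 2↦3, 3↦10, 4↦0, 5↦1, 6↦8, 7↦5, 8↦9, 9↦4, 10↦7]  zeros at y ∈ {4}
  x = 7: [0↦4, 1↦2, 2↦0, 3↦4, 4↦9, 5↦10, 6↦2, 7↦2, 8↦5, 9↦6, 10↦0]  zeros at y ∈ {2, 10}
  x = 8: [0↦4, 1↦3, 2↦9, 3↦6, 4↦0, 5↦8, 6↦3, 7↦2, 8↦0, 9↦3, 10↦6]  zeros at y ∈ {4, 8}
  x = 9: [0↦7, 1↦3, 2↦2, 3↦10, 4↦0, 5↦0, 6↦5, 7↦10, 8↦10, 9↦0, 10↦8]  zeros at y ∈ {4, 5, 9}
  x = 10: [0↦7, 1↦7, 2↦6, 3↦10, 4↦3, 5↦2, 6↦2, 7↦9, 8↦7, 9↦2, 10↦0]  zeros at y ∈ {10}
Collecting zeros: affine points = {(0, 3), (1, 7), (2, 9), (3, 0), (4, 7), (5, 10), (6, 4), (7, 2), (7, 10), (8, 4), (8, 8), (9, 4), (9, 5), (9, 9), (10, 10)}.
Total count |C(F_11)_aff| = 15.


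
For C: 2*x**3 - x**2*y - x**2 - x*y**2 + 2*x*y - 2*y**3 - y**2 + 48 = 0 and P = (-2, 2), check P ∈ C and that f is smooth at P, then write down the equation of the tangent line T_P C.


Tangent line at P: 36*x - 28*y + 128 = 0.

Step 1: f(-2, 2) = 0, so P lies on C.
Step 2: partial derivatives
  f_x(x, y) = 6*x**2 - 2*x*y - 2*x - y**2 + 2*y, f_y(x, y) = -x**2 - 2*x*y + 2*x - 6*y**2 - 2*y.
  f_x(P) = 36, f_y(P) = -28 (gradient nonzero, so P is smooth).
Step 3: tangent line at P: 36·(x − -2) + -28·(y − 2) = 0.
Expanding: 36*x - 28*y + 128 = 0.


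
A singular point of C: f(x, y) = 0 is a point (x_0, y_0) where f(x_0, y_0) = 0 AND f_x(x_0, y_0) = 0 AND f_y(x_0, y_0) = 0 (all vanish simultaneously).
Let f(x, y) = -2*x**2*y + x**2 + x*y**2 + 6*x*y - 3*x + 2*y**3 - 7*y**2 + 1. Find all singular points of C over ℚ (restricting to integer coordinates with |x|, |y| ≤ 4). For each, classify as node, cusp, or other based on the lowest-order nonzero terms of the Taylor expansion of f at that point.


Singular points: {(2, 1)}; classification: node.

Compute partial derivatives:
  f_x = -4*x*y + 2*x + y**2 + 6*y - 3.
  f_y = -2*x**2 + 2*x*y + 6*x + 6*y**2 - 14*y.
Scan x_0 ∈ {−4, ..., 4}. For each x_0, f_y(x_0, y) is a polynomial in y; find its integer roots y ∈ {−4, ..., 4}, then test f_x and f at those candidates.
  x = -4: f_y(-4, y) = 6*y**2 - 22*y - 56; no integer root y with |y| ≤ 4.
  x = -3: f_y(-3, y) = 6*y**2 - 20*y - 36; no integer root y with |y| ≤ 4.
  x = -2: f_y(-2, y) = 6*y**2 - 18*y - 20; no integer root y with |y| ≤ 4.
  x = -1: f_y(-1, y) = 6*y**2 - 16*y - 8; no integer root y with |y| ≤ 4.
  x = 0: f_y(0, y) = 6*y**2 - 14*y; vanishes at y ∈ {0}. (0, 0): f_x = -3 ≠ 0.
  x = 1: f_y(1, y) = 6*y**2 - 12*y + 4; no integer root y with |y| ≤ 4.
  x = 2: f_y(2, y) = 6*y**2 - 10*y + 4; vanishes at y ∈ {1}. (2, 1): f_x = 0, f = 0 — SINGULAR.
  x = 3: f_y(3, y) = 6*y**2 - 8*y; vanishes at y ∈ {0}. (3, 0): f_x = 3 ≠ 0.
  x = 4: f_y(4, y) = 6*y**2 - 6*y - 8; no integer root y with |y| ≤ 4.
Only singular point on the grid: (2, 1).
Classify: substitute x = 2 + u, y = 1 + v and expand: f = -2*u**2*v - u**2 + u*v**2 + 2*v**3 + v**2.
No constant or linear terms (consistent with a singular point). Quadratic part: -u**2 + v**2. Cubic part: -2*u**2*v + u*v**2 + 2*v**3.
The quadratic part v**2 - u**2 = (v − u)(v + u) splits into two distinct linear factors, so there are two distinct tangent lines y − 1 = ±(x − 2) — this is a node (ordinary double point).
Classification: node.


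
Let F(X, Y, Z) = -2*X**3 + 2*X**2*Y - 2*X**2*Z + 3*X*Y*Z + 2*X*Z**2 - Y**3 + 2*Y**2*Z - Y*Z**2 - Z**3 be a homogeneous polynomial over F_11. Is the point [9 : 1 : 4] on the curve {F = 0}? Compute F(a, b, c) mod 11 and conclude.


F(9,1,4) ≡ 7 (mod 11); P is NOT on the curve.

Evaluate F(9, 1, 4) term-by-term (mod 11).
  -2*X**3 ↦ -2·729·1·1 = -1458
  2*X**2*Y ↦ 2·81·1·1 = 162
  -2*X**2*Z ↦ -2·81·1·4 = -648
  3*X*Y*Z ↦ 3·9·1·4 = 108
  2*X*Z**2 ↦ 2·9·1·16 = 288
  -Y**3 ↦ -1·1·1·1 = -1
  2*Y**2*Z ↦ 2·1·1·4 = 8
  -Y*Z**2 ↦ -1·1·1·16 = -16
  -Z**3 ↦ -1·1·1·64 = -64
Sum: F(9, 1, 4) = (-1458) + (162) + (-648) + (108) + (288) + (-1) + (8) + (-16) + (-64) = -1621.
Reducing mod 11: -1621 ≡ 7 (mod 11).
Since F(a, b, c) ≡ 7 ≠ 0 (mod 11), P does NOT lie on the curve.


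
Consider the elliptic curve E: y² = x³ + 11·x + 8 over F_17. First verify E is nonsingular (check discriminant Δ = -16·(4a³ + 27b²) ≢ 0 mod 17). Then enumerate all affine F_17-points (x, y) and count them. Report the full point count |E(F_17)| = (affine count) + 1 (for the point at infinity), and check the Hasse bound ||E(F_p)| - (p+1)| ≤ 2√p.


Affine points = {(0, 5), (0, 12), (2, 2), (2, 15), (3, 0), (5, 1), (5, 16), (6, 1), (6, 16), (8, 8), (8, 9), (10, 8), (10, 9), (11, 7), (11, 10), (12, 7), (12, 10), (13, 6), (13, 11), (14, 4), (14, 13), (16, 8), (16, 9)}; affine count = 23; |E(F_17)| = 24.

Discriminant check: Δ ∝ 4a³ + 27b² = 4·11³ + 27·8² = 4·1331 + 27·64 ≡ 14 (mod 17). Nonzero ⇒ E is nonsingular.
For each x ∈ F_17, compute rhs = x³ + 11·x + 8 mod 17, then count y ∈ F_17 with y² ≡ rhs.
  x = 0: rhs = 8, matching y values: 5, 12 (2 points).
  x = 1: rhs = 3, matching y values: none (0 points).
  x = 2: rhs = 4, matching y values: 2, 15 (2 points).
  x = 3: rhs = 0, matching y values: 0 (1 points).
  x = 4: rhs = 14, matching y values: none (0 points).
  x = 5: rhs = 1, matching y values: 1, 16 (2 points).
  x = 6: rhs = 1, matching y values: 1, 16 (2 points).
  x = 7: rhs = 3, matching y values: none (0 points).
  x = 8: rhs = 13, matching y values: 8, 9 (2 points).
  x = 9: rhs = 3, matching y values: none (0 points).
  x = 10: rhs = 13, matching y values: 8, 9 (2 points).
  x = 11: rhs = 15, matching y values: 7, 10 (2 points).
  x = 12: rhs = 15, matching y values: 7, 10 (2 points).
  x = 13: rhs = 2, matching y values: 6, 11 (2 points).
  x = 14: rhs = 16, matching y values: 4, 13 (2 points).
  x = 15: rhs = 12, matching y values: none (0 points).
  x = 16: rhs = 13, matching y values: 8, 9 (2 points).
Total affine count: 23.
Full point count |E(F_17)| = 23 + 1 = 24.
Hasse bound: |24 − (17+1)| = |6| = 6 ≤ 2√17 ≈ 8.2462 ✓.
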